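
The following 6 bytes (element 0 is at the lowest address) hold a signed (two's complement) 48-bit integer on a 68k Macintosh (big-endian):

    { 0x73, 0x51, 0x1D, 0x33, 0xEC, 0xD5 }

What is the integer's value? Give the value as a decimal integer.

Big-endian: lowest address holds the most-significant byte.
The bytes are already most-significant first: 0x73511D33ECD5.
0x73511D33ECD5 = 126792219487445.

126792219487445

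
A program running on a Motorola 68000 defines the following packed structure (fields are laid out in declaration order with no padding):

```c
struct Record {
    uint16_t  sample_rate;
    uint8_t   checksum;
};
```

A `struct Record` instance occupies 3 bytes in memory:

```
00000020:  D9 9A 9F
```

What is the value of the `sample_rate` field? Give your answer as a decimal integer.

55706

`sample_rate` is the first field, at byte offset 0, occupying 2 bytes.
Bytes at offsets 0..1: D9 9A.
Big-endian stores the most-significant byte at the lowest address.
The bytes are already most-significant first: 0xD99A.
0xD99A = 55706.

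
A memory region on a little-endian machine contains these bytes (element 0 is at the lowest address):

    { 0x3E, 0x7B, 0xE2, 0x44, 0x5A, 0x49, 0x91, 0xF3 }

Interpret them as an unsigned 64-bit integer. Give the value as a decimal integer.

17550889874891111230

Little-endian: lowest address holds the least-significant byte.
Reassemble most-significant byte first: F3 91 49 5A 44 E2 7B 3E → 0xF391495A44E27B3E.
0xF391495A44E27B3E = 17550889874891111230.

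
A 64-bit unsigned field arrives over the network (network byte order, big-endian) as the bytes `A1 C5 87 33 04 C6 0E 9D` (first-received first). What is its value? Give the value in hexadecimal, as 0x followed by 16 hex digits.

0xA1C5873304C60E9D

Big-endian: lowest address holds the most-significant byte.
The bytes are already most-significant first: 0xA1C5873304C60E9D.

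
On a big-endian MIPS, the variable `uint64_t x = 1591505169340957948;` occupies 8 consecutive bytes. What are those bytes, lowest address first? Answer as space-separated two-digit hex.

1591505169340957948 in hexadecimal, padded to 64 bits, is 0x16162984F4C404FC.
Split into bytes (most-significant first): 16 16 29 84 F4 C4 04 FC.
Big-endian stores the most-significant byte at the lowest address.
So the memory order matches the most-significant-first order: 16 16 29 84 F4 C4 04 FC.

16 16 29 84 F4 C4 04 FC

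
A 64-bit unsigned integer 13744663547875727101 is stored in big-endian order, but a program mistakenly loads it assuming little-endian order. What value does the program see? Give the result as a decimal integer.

18272903213719666366

13744663547875727101 in 64-bit hexadecimal is 0xBEBEDAACA86496FD.
Stored big-endian, the bytes at ascending addresses are BE BE DA AC A8 64 96 FD.
Read back as little-endian, the first byte is least significant, giving 0xFD9664A8ACDABEBE.
0xFD9664A8ACDABEBE = 18272903213719666366.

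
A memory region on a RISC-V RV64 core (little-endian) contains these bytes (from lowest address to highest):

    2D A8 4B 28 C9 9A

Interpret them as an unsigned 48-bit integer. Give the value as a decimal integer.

Little-endian: lowest address holds the least-significant byte.
Reassemble most-significant byte first: 9A C9 28 4B A8 2D → 0x9AC9284BA82D.
0x9AC9284BA82D = 170188755150893.

170188755150893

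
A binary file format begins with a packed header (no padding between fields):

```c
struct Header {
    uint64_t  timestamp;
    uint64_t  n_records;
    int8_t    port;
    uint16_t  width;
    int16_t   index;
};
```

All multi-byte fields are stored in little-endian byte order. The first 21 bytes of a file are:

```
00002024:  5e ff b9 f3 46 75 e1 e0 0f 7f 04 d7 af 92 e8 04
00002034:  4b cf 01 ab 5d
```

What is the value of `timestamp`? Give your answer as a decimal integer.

`timestamp` is the first field, at byte offset 0, occupying 8 bytes.
Bytes at offsets 0..7: 5E FF B9 F3 46 75 E1 E0.
In little-endian order the low byte comes first in memory.
Reassemble most-significant byte first: E0 E1 75 46 F3 B9 FF 5E → 0xE0E17546F3B9FF5E.
0xE0E17546F3B9FF5E = 16204361881852968798.

16204361881852968798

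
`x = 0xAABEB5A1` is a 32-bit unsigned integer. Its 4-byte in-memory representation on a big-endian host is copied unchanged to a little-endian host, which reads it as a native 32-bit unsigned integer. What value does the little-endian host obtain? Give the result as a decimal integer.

2713042602

Stored big-endian, the bytes at ascending addresses are AA BE B5 A1.
Read back as little-endian, the first byte is least significant, giving 0xA1B5BEAA.
0xA1B5BEAA = 2713042602.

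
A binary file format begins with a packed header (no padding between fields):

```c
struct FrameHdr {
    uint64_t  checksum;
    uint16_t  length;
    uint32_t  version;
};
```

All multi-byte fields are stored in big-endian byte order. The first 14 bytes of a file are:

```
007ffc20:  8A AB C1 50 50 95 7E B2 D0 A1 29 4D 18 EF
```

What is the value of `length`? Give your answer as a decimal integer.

53409

`length` follows `checksum` (8 bytes), so it starts at byte offset 8 and occupies 2 bytes.
Bytes at offsets 8..9: D0 A1.
In big-endian order the high byte comes first in memory.
The bytes are already most-significant first: 0xD0A1.
0xD0A1 = 53409.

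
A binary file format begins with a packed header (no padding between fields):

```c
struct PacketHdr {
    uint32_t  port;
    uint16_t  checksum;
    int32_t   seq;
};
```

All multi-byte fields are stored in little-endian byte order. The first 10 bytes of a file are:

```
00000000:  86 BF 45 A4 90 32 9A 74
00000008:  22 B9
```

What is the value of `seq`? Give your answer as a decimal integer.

-1188924262

`seq` follows `port` (4 B), `checksum` (2 B), so it starts at offset 4 + 2 = 6 and occupies 4 bytes.
Bytes at offsets 6..9: 9A 74 22 B9.
Little-endian: lowest address holds the least-significant byte.
Reassemble most-significant byte first: B9 22 74 9A → 0xB922749A.
Top bit is set, so as a signed 32-bit value this is 0xB922749A − 2^32 = -1188924262.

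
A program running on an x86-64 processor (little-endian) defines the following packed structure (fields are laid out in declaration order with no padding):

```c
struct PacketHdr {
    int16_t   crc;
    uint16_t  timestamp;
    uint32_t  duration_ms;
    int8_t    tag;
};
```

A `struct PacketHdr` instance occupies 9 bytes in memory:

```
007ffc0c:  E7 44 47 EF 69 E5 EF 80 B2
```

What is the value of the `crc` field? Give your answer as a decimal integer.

`crc` is the first field, at byte offset 0, occupying 2 bytes.
Bytes at offsets 0..1: E7 44.
In little-endian order the low byte comes first in memory.
Reassemble most-significant byte first: 44 E7 → 0x44E7.
0x44E7 = 17639.

17639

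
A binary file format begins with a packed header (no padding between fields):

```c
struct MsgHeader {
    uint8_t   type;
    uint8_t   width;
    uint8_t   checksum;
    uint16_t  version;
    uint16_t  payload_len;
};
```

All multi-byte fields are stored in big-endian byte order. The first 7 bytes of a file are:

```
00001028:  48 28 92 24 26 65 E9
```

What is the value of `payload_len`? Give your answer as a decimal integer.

26089

`payload_len` follows `type` (1 B), `width` (1 B), `checksum` (1 B), `version` (2 B), so it starts at offset 1 + 1 + 1 + 2 = 5 and occupies 2 bytes.
Bytes at offsets 5..6: 65 E9.
Big-endian: lowest address holds the most-significant byte.
The bytes are already most-significant first: 0x65E9.
0x65E9 = 26089.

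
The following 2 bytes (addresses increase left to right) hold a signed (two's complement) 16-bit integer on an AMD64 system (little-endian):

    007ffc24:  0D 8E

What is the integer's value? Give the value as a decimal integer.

-29171

Little-endian stores the least-significant byte at the lowest address.
Reassemble most-significant byte first: 8E 0D → 0x8E0D.
Top bit is set, so as a signed 16-bit value this is 0x8E0D − 2^16 = -29171.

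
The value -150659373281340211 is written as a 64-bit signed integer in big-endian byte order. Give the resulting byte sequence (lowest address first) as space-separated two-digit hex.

FD E8 C0 19 25 7B 94 CD

Two's complement of -150659373281340211 in 64 bits: 150659373281340211 = 0x02173FE6DA846B33; invert → 0xFDE8C019257B94CC; add 1 → 0xFDE8C019257B94CD.
Split into bytes (most-significant first): FD E8 C0 19 25 7B 94 CD.
In big-endian order the high byte comes first in memory.
So the memory order matches the most-significant-first order: FD E8 C0 19 25 7B 94 CD.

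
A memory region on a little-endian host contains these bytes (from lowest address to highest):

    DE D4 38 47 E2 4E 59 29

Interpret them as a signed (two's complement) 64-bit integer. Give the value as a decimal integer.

2979499362246776030

Little-endian: lowest address holds the least-significant byte.
Reassemble most-significant byte first: 29 59 4E E2 47 38 D4 DE → 0x29594EE24738D4DE.
0x29594EE24738D4DE = 2979499362246776030.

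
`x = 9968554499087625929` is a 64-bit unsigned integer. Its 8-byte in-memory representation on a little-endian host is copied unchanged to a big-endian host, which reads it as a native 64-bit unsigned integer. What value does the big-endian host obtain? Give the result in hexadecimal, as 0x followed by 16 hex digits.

0xC96E3D52806B578A

9968554499087625929 in 64-bit hexadecimal is 0x8A576B80523D6EC9.
Stored little-endian, the bytes at ascending addresses are C9 6E 3D 52 80 6B 57 8A.
Read back as big-endian, the last byte is least significant, giving 0xC96E3D52806B578A.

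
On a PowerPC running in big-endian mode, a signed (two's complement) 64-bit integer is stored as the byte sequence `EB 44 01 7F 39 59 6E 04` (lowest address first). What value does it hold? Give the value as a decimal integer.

Big-endian stores the most-significant byte at the lowest address.
The bytes are already most-significant first: 0xEB44017F39596E04.
Top bit is set, so as a signed 64-bit value this is 0xEB44017F39596E04 − 2^64 = -1494067530445525500.

-1494067530445525500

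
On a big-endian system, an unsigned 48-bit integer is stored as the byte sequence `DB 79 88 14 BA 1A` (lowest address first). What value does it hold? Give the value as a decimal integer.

Big-endian stores the most-significant byte at the lowest address.
The bytes are already most-significant first: 0xDB798814BA1A.
0xDB798814BA1A = 241315020585498.

241315020585498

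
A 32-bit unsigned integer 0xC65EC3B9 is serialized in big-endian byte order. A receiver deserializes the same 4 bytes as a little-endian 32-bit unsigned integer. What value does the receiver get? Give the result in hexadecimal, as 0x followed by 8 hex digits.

Stored big-endian, the bytes at ascending addresses are C6 5E C3 B9.
Read back as little-endian, the first byte is least significant, giving 0xB9C35EC6.

0xB9C35EC6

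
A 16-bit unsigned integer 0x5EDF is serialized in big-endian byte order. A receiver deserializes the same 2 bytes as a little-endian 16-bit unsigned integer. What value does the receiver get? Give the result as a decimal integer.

57182

Stored big-endian, the bytes at ascending addresses are 5E DF.
Read back as little-endian, the first byte is least significant, giving 0xDF5E.
0xDF5E = 57182.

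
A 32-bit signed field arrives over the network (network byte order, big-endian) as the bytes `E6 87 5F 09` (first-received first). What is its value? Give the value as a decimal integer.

-427335927

Big-endian stores the most-significant byte at the lowest address.
The bytes are already most-significant first: 0xE6875F09.
Top bit is set, so as a signed 32-bit value this is 0xE6875F09 − 2^32 = -427335927.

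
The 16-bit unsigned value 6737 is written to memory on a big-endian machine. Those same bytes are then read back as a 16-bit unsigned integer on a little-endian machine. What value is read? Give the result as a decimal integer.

20762

6737 in 16-bit hexadecimal is 0x1A51.
Stored big-endian, the bytes at ascending addresses are 1A 51.
Read back as little-endian, the first byte is least significant, giving 0x511A.
0x511A = 20762.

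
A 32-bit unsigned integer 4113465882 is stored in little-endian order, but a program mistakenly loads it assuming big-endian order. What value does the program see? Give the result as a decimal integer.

444739317

4113465882 in 32-bit hexadecimal is 0xF52E821A.
Stored little-endian, the bytes at ascending addresses are 1A 82 2E F5.
Read back as big-endian, the last byte is least significant, giving 0x1A822EF5.
0x1A822EF5 = 444739317.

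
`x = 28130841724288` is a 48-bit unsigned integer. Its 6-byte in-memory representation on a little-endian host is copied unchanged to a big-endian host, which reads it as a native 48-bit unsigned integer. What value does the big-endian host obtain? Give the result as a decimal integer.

28130841724288 in 48-bit hexadecimal is 0x1995B8D40580.
Stored little-endian, the bytes at ascending addresses are 80 05 D4 B8 95 19.
Read back as big-endian, the last byte is least significant, giving 0x8005D4B89519.
0x8005D4B89519 = 140762532058393.

140762532058393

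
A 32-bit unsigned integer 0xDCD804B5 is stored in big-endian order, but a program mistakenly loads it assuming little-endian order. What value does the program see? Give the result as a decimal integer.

Stored big-endian, the bytes at ascending addresses are DC D8 04 B5.
Read back as little-endian, the first byte is least significant, giving 0xB504D8DC.
0xB504D8DC = 3036993756.

3036993756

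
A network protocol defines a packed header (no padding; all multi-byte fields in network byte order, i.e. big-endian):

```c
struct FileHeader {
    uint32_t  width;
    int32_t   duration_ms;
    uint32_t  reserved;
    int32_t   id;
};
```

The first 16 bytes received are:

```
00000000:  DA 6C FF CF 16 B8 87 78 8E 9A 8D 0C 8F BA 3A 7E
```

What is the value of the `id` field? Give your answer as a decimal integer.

-1883620738

`id` follows `width` (4 B), `duration_ms` (4 B), `reserved` (4 B), so it starts at offset 4 + 4 + 4 = 12 and occupies 4 bytes.
Bytes at offsets 12..15: 8F BA 3A 7E.
Big-endian: lowest address holds the most-significant byte.
The bytes are already most-significant first: 0x8FBA3A7E.
Top bit is set, so as a signed 32-bit value this is 0x8FBA3A7E − 2^32 = -1883620738.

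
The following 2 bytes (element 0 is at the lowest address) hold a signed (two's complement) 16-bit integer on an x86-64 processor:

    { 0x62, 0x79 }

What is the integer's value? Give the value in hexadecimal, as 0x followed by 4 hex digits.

Little-endian: lowest address holds the least-significant byte.
Reassemble most-significant byte first: 79 62 → 0x7962.

0x7962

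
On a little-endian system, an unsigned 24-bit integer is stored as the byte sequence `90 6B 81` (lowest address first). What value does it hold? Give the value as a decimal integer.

8481680

In little-endian order the low byte comes first in memory.
Reassemble most-significant byte first: 81 6B 90 → 0x816B90.
0x816B90 = 8481680.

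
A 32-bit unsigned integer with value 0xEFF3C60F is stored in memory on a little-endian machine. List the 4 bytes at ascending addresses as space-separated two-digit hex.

0F C6 F3 EF

Split into bytes (most-significant first): EF F3 C6 0F.
In little-endian order the low byte comes first in memory.
So at ascending addresses the bytes are 0F C6 F3 EF.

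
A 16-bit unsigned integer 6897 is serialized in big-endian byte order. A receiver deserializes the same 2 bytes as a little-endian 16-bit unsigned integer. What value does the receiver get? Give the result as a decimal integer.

6897 in 16-bit hexadecimal is 0x1AF1.
Stored big-endian, the bytes at ascending addresses are 1A F1.
Read back as little-endian, the first byte is least significant, giving 0xF11A.
0xF11A = 61722.

61722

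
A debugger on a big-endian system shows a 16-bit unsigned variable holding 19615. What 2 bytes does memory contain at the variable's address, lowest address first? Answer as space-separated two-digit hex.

4C 9F

19615 in hexadecimal, padded to 16 bits, is 0x4C9F.
Split into bytes (most-significant first): 4C 9F.
Big-endian stores the most-significant byte at the lowest address.
So the memory order matches the most-significant-first order: 4C 9F.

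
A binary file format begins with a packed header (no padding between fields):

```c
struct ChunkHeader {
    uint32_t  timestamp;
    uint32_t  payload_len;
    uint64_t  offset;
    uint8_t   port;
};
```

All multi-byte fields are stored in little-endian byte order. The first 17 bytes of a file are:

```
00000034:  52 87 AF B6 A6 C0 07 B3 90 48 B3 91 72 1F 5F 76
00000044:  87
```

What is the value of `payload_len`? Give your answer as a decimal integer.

`payload_len` follows `timestamp` (4 bytes), so it starts at byte offset 4 and occupies 4 bytes.
Bytes at offsets 4..7: A6 C0 07 B3.
Little-endian stores the least-significant byte at the lowest address.
Reassemble most-significant byte first: B3 07 C0 A6 → 0xB307C0A6.
0xB307C0A6 = 3003629734.

3003629734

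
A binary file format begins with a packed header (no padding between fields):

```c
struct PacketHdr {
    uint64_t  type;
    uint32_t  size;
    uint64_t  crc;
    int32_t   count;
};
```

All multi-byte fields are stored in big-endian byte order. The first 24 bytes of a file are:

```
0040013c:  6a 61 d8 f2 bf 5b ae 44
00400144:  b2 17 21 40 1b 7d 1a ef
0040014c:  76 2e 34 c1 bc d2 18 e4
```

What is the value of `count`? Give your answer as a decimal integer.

`count` follows `type` (8 B), `size` (4 B), `crc` (8 B), so it starts at offset 8 + 4 + 8 = 20 and occupies 4 bytes.
Bytes at offsets 20..23: BC D2 18 E4.
In big-endian order the high byte comes first in memory.
The bytes are already most-significant first: 0xBCD218E4.
Top bit is set, so as a signed 32-bit value this is 0xBCD218E4 − 2^32 = -1127081756.

-1127081756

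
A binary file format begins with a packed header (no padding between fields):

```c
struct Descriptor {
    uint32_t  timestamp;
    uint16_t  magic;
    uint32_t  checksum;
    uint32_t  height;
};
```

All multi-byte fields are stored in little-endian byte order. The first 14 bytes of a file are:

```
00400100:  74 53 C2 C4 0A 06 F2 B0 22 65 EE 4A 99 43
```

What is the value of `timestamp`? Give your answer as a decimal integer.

3301069684

`timestamp` is the first field, at byte offset 0, occupying 4 bytes.
Bytes at offsets 0..3: 74 53 C2 C4.
In little-endian order the low byte comes first in memory.
Reassemble most-significant byte first: C4 C2 53 74 → 0xC4C25374.
0xC4C25374 = 3301069684.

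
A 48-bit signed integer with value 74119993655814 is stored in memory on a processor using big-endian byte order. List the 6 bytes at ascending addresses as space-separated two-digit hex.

74119993655814 in hexadecimal, padded to 48 bits, is 0x436967E48206.
Split into bytes (most-significant first): 43 69 67 E4 82 06.
In big-endian order the high byte comes first in memory.
So the memory order matches the most-significant-first order: 43 69 67 E4 82 06.

43 69 67 E4 82 06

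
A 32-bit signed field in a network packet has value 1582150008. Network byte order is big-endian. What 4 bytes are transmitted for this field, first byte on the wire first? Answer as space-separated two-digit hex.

5E 4D B1 78

1582150008 in hexadecimal, padded to 32 bits, is 0x5E4DB178.
Split into bytes (most-significant first): 5E 4D B1 78.
In big-endian order the high byte comes first in memory.
So the memory order matches the most-significant-first order: 5E 4D B1 78.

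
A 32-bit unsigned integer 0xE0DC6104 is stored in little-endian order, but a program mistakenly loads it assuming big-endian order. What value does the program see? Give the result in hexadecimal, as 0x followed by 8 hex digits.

Stored little-endian, the bytes at ascending addresses are 04 61 DC E0.
Read back as big-endian, the last byte is least significant, giving 0x0461DCE0.

0x0461DCE0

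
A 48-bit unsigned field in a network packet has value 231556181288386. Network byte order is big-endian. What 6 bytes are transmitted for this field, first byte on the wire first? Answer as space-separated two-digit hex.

D2 99 5F EE 65 C2

231556181288386 in hexadecimal, padded to 48 bits, is 0xD2995FEE65C2.
Split into bytes (most-significant first): D2 99 5F EE 65 C2.
In big-endian order the high byte comes first in memory.
So the memory order matches the most-significant-first order: D2 99 5F EE 65 C2.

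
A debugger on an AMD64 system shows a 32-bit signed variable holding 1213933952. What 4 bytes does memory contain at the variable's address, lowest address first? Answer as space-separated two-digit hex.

80 29 5B 48

1213933952 in hexadecimal, padded to 32 bits, is 0x485B2980.
Split into bytes (most-significant first): 48 5B 29 80.
In little-endian order the low byte comes first in memory.
So at ascending addresses the bytes are 80 29 5B 48.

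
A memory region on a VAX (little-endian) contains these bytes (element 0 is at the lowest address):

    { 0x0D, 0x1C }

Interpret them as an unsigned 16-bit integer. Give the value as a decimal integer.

7181

In little-endian order the low byte comes first in memory.
Reassemble most-significant byte first: 1C 0D → 0x1C0D.
0x1C0D = 7181.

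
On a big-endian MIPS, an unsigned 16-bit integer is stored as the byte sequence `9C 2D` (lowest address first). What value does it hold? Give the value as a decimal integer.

39981

Big-endian: lowest address holds the most-significant byte.
The bytes are already most-significant first: 0x9C2D.
0x9C2D = 39981.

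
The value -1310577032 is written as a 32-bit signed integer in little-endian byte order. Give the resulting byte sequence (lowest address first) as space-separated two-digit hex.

78 2E E2 B1

Two's complement of -1310577032 in 32 bits: 1310577032 = 0x4E1DD188; invert → 0xB1E22E77; add 1 → 0xB1E22E78.
Split into bytes (most-significant first): B1 E2 2E 78.
Little-endian: lowest address holds the least-significant byte.
So at ascending addresses the bytes are 78 2E E2 B1.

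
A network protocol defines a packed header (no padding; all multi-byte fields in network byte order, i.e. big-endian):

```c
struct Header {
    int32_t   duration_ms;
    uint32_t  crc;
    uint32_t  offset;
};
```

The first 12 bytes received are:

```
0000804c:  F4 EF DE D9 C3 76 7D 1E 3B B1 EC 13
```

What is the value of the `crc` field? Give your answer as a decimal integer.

`crc` follows `duration_ms` (4 bytes), so it starts at byte offset 4 and occupies 4 bytes.
Bytes at offsets 4..7: C3 76 7D 1E.
In big-endian order the high byte comes first in memory.
The bytes are already most-significant first: 0xC3767D1E.
0xC3767D1E = 3279322398.

3279322398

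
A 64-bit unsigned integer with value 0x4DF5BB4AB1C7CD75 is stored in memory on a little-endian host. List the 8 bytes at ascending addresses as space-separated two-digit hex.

Split into bytes (most-significant first): 4D F5 BB 4A B1 C7 CD 75.
Little-endian: lowest address holds the least-significant byte.
So at ascending addresses the bytes are 75 CD C7 B1 4A BB F5 4D.

75 CD C7 B1 4A BB F5 4D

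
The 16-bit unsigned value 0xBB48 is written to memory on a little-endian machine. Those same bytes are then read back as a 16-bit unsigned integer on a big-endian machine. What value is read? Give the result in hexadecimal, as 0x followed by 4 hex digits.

Stored little-endian, the bytes at ascending addresses are 48 BB.
Read back as big-endian, the last byte is least significant, giving 0x48BB.

0x48BB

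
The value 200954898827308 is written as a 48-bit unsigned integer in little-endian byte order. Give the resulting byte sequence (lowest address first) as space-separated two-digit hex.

200954898827308 in hexadecimal, padded to 48 bits, is 0xB6C4755C482C.
Split into bytes (most-significant first): B6 C4 75 5C 48 2C.
In little-endian order the low byte comes first in memory.
So at ascending addresses the bytes are 2C 48 5C 75 C4 B6.

2C 48 5C 75 C4 B6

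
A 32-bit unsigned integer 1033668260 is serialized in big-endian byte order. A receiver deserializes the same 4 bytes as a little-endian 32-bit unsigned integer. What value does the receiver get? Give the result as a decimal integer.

2760285245

1033668260 in 32-bit hexadecimal is 0x3D9C86A4.
Stored big-endian, the bytes at ascending addresses are 3D 9C 86 A4.
Read back as little-endian, the first byte is least significant, giving 0xA4869C3D.
0xA4869C3D = 2760285245.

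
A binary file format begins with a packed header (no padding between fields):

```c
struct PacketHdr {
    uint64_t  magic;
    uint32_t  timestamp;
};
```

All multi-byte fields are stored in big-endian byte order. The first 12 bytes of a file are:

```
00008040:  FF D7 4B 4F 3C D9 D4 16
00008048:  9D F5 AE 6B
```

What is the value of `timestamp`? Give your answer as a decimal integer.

`timestamp` follows `magic` (8 bytes), so it starts at byte offset 8 and occupies 4 bytes.
Bytes at offsets 8..11: 9D F5 AE 6B.
Big-endian stores the most-significant byte at the lowest address.
The bytes are already most-significant first: 0x9DF5AE6B.
0x9DF5AE6B = 2650123883.

2650123883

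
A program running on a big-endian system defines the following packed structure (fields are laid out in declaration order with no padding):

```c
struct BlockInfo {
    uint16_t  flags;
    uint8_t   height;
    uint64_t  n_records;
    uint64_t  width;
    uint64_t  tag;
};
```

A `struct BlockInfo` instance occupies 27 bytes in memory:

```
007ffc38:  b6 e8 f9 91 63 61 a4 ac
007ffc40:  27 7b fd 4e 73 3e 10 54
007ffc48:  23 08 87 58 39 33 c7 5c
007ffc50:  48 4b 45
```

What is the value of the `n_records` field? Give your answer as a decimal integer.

`n_records` follows `flags` (2 B), `height` (1 B), so it starts at offset 2 + 1 = 3 and occupies 8 bytes.
Bytes at offsets 3..10: 91 63 61 A4 AC 27 7B FD.
Big-endian: lowest address holds the most-significant byte.
The bytes are already most-significant first: 0x916361A4AC277BFD.
0x916361A4AC277BFD = 10476324518084705277.

10476324518084705277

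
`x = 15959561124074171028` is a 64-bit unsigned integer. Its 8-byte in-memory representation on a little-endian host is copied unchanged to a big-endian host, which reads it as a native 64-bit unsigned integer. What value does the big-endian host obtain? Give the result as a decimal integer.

15959561124074171028 in 64-bit hexadecimal is 0xDD7BC048F3932A94.
Stored little-endian, the bytes at ascending addresses are 94 2A 93 F3 48 C0 7B DD.
Read back as big-endian, the last byte is least significant, giving 0x942A93F348C07BDD.
0x942A93F348C07BDD = 10676508539742092253.

10676508539742092253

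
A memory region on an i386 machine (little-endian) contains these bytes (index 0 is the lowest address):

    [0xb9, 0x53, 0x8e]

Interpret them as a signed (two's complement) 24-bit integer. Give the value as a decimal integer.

-7449671

Little-endian stores the least-significant byte at the lowest address.
Reassemble most-significant byte first: 8E 53 B9 → 0x8E53B9.
Top bit is set, so as a signed 24-bit value this is 0x8E53B9 − 2^24 = -7449671.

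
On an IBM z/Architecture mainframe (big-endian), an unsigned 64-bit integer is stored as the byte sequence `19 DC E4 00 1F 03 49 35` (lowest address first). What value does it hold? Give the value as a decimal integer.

In big-endian order the high byte comes first in memory.
The bytes are already most-significant first: 0x19DCE4001F034935.
0x19DCE4001F034935 = 1863615034995984693.

1863615034995984693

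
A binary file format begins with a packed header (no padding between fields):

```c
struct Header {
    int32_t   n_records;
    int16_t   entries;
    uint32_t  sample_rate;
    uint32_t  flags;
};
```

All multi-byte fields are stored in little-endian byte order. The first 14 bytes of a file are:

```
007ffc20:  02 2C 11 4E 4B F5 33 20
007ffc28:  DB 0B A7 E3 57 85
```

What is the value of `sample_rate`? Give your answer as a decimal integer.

`sample_rate` follows `n_records` (4 B), `entries` (2 B), so it starts at offset 4 + 2 = 6 and occupies 4 bytes.
Bytes at offsets 6..9: 33 20 DB 0B.
Little-endian stores the least-significant byte at the lowest address.
Reassemble most-significant byte first: 0B DB 20 33 → 0x0BDB2033.
0x0BDB2033 = 198910003.

198910003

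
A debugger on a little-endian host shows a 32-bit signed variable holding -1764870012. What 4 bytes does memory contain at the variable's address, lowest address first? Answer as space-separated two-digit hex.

Two's complement of -1764870012 in 32 bits: 1764870012 = 0x6931C77C; invert → 0x96CE3883; add 1 → 0x96CE3884.
Split into bytes (most-significant first): 96 CE 38 84.
Little-endian: lowest address holds the least-significant byte.
So at ascending addresses the bytes are 84 38 CE 96.

84 38 CE 96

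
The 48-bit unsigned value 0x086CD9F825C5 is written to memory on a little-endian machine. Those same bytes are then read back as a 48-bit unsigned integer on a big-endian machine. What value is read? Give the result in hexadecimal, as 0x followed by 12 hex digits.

Stored little-endian, the bytes at ascending addresses are C5 25 F8 D9 6C 08.
Read back as big-endian, the last byte is least significant, giving 0xC525F8D96C08.

0xC525F8D96C08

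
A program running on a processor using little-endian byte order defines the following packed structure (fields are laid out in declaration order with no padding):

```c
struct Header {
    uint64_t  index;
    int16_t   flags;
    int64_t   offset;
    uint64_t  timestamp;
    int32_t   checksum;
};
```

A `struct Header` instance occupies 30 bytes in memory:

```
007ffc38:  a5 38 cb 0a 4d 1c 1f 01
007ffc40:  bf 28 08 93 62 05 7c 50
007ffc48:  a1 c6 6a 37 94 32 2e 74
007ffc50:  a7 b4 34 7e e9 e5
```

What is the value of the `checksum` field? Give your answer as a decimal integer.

`checksum` follows `index` (8 B), `flags` (2 B), `offset` (8 B), `timestamp` (8 B), so it starts at offset 8 + 2 + 8 + 8 = 26 and occupies 4 bytes.
Bytes at offsets 26..29: 34 7E E9 E5.
Little-endian stores the least-significant byte at the lowest address.
Reassemble most-significant byte first: E5 E9 7E 34 → 0xE5E97E34.
Top bit is set, so as a signed 32-bit value this is 0xE5E97E34 − 2^32 = -437682636.

-437682636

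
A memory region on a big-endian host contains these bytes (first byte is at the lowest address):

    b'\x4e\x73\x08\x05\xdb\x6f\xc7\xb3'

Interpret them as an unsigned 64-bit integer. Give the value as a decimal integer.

5652870778529499059

Big-endian stores the most-significant byte at the lowest address.
The bytes are already most-significant first: 0x4E730805DB6FC7B3.
0x4E730805DB6FC7B3 = 5652870778529499059.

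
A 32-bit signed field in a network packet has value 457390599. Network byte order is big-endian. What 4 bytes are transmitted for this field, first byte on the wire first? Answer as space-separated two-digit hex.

1B 43 3A 07

457390599 in hexadecimal, padded to 32 bits, is 0x1B433A07.
Split into bytes (most-significant first): 1B 43 3A 07.
Big-endian stores the most-significant byte at the lowest address.
So the memory order matches the most-significant-first order: 1B 43 3A 07.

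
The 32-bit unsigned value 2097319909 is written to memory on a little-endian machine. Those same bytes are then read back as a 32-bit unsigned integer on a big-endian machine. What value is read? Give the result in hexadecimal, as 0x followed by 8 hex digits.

0xE58F027D

2097319909 in 32-bit hexadecimal is 0x7D028FE5.
Stored little-endian, the bytes at ascending addresses are E5 8F 02 7D.
Read back as big-endian, the last byte is least significant, giving 0xE58F027D.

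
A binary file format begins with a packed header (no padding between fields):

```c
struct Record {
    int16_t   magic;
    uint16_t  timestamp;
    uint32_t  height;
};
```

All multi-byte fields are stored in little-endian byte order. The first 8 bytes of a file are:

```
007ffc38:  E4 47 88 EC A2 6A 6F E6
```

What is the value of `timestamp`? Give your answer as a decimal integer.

`timestamp` follows `magic` (2 bytes), so it starts at byte offset 2 and occupies 2 bytes.
Bytes at offsets 2..3: 88 EC.
Little-endian stores the least-significant byte at the lowest address.
Reassemble most-significant byte first: EC 88 → 0xEC88.
0xEC88 = 60552.

60552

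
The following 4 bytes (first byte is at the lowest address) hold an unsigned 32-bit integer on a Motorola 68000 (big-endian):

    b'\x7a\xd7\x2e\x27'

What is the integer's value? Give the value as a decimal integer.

In big-endian order the high byte comes first in memory.
The bytes are already most-significant first: 0x7AD72E27.
0x7AD72E27 = 2060922407.

2060922407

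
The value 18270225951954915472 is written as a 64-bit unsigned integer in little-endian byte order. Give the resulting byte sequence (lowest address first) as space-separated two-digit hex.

90 50 65 18 B4 E1 8C FD

18270225951954915472 in hexadecimal, padded to 64 bits, is 0xFD8CE1B418655090.
Split into bytes (most-significant first): FD 8C E1 B4 18 65 50 90.
Little-endian stores the least-significant byte at the lowest address.
So at ascending addresses the bytes are 90 50 65 18 B4 E1 8C FD.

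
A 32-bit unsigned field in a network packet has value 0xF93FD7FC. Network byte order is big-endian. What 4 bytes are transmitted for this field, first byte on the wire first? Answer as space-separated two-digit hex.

Split into bytes (most-significant first): F9 3F D7 FC.
Big-endian: lowest address holds the most-significant byte.
So the memory order matches the most-significant-first order: F9 3F D7 FC.

F9 3F D7 FC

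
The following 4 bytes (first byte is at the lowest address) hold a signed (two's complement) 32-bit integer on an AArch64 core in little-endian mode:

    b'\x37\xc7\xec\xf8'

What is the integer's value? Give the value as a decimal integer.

-118700233

In little-endian order the low byte comes first in memory.
Reassemble most-significant byte first: F8 EC C7 37 → 0xF8ECC737.
Top bit is set, so as a signed 32-bit value this is 0xF8ECC737 − 2^32 = -118700233.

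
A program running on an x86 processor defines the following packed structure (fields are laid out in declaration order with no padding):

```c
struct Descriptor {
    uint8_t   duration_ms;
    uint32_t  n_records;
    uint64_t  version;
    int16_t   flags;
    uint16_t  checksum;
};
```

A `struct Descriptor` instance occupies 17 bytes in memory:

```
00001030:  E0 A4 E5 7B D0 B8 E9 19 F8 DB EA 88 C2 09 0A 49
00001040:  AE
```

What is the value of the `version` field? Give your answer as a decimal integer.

14017712070671854008

`version` follows `duration_ms` (1 B), `n_records` (4 B), so it starts at offset 1 + 4 = 5 and occupies 8 bytes.
Bytes at offsets 5..12: B8 E9 19 F8 DB EA 88 C2.
Little-endian: lowest address holds the least-significant byte.
Reassemble most-significant byte first: C2 88 EA DB F8 19 E9 B8 → 0xC288EADBF819E9B8.
0xC288EADBF819E9B8 = 14017712070671854008.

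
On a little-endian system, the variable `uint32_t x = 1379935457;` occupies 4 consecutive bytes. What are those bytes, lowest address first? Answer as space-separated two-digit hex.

E1 24 40 52

1379935457 in hexadecimal, padded to 32 bits, is 0x524024E1.
Split into bytes (most-significant first): 52 40 24 E1.
Little-endian: lowest address holds the least-significant byte.
So at ascending addresses the bytes are E1 24 40 52.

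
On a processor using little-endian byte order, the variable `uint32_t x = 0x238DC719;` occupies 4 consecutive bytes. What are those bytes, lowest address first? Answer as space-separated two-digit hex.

19 C7 8D 23

Split into bytes (most-significant first): 23 8D C7 19.
Little-endian: lowest address holds the least-significant byte.
So at ascending addresses the bytes are 19 C7 8D 23.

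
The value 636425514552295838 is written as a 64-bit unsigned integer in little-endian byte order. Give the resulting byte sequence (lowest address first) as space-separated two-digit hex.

9E 81 E2 30 A2 09 D5 08

636425514552295838 in hexadecimal, padded to 64 bits, is 0x08D509A230E2819E.
Split into bytes (most-significant first): 08 D5 09 A2 30 E2 81 9E.
Little-endian stores the least-significant byte at the lowest address.
So at ascending addresses the bytes are 9E 81 E2 30 A2 09 D5 08.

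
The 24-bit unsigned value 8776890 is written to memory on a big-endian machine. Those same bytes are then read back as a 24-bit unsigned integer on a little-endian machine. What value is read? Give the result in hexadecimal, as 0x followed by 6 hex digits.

0xBAEC85

8776890 in 24-bit hexadecimal is 0x85ECBA.
Stored big-endian, the bytes at ascending addresses are 85 EC BA.
Read back as little-endian, the first byte is least significant, giving 0xBAEC85.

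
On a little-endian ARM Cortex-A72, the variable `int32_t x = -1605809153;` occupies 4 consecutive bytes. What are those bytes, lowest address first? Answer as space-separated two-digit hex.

Two's complement of -1605809153 in 32 bits: 1605809153 = 0x5FB6B401; invert → 0xA0494BFE; add 1 → 0xA0494BFF.
Split into bytes (most-significant first): A0 49 4B FF.
Little-endian stores the least-significant byte at the lowest address.
So at ascending addresses the bytes are FF 4B 49 A0.

FF 4B 49 A0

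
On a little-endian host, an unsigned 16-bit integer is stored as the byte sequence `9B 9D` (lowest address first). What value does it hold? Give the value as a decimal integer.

40347

In little-endian order the low byte comes first in memory.
Reassemble most-significant byte first: 9D 9B → 0x9D9B.
0x9D9B = 40347.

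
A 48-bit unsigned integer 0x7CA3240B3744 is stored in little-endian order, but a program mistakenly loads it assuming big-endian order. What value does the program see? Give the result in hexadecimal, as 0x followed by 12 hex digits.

0x44370B24A37C

Stored little-endian, the bytes at ascending addresses are 44 37 0B 24 A3 7C.
Read back as big-endian, the last byte is least significant, giving 0x44370B24A37C.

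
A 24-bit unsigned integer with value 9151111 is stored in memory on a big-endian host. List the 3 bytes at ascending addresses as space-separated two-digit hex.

8B A2 87

9151111 in hexadecimal, padded to 24 bits, is 0x8BA287.
Split into bytes (most-significant first): 8B A2 87.
Big-endian stores the most-significant byte at the lowest address.
So the memory order matches the most-significant-first order: 8B A2 87.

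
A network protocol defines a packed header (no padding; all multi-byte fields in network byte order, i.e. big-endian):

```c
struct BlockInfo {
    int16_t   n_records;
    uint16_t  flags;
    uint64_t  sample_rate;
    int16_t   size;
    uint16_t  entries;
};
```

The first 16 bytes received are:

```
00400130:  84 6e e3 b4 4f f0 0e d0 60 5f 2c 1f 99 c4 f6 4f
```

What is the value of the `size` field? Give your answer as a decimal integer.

-26172

`size` follows `n_records` (2 B), `flags` (2 B), `sample_rate` (8 B), so it starts at offset 2 + 2 + 8 = 12 and occupies 2 bytes.
Bytes at offsets 12..13: 99 C4.
Big-endian stores the most-significant byte at the lowest address.
The bytes are already most-significant first: 0x99C4.
Top bit is set, so as a signed 16-bit value this is 0x99C4 − 2^16 = -26172.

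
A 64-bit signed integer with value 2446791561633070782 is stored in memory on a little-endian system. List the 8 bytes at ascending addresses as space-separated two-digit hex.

2446791561633070782 in hexadecimal, padded to 64 bits, is 0x21F4BFF62E8FFEBE.
Split into bytes (most-significant first): 21 F4 BF F6 2E 8F FE BE.
In little-endian order the low byte comes first in memory.
So at ascending addresses the bytes are BE FE 8F 2E F6 BF F4 21.

BE FE 8F 2E F6 BF F4 21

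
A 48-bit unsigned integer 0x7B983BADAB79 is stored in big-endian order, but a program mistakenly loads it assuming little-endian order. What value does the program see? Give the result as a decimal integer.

133778252732539

Stored big-endian, the bytes at ascending addresses are 7B 98 3B AD AB 79.
Read back as little-endian, the first byte is least significant, giving 0x79ABAD3B987B.
0x79ABAD3B987B = 133778252732539.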